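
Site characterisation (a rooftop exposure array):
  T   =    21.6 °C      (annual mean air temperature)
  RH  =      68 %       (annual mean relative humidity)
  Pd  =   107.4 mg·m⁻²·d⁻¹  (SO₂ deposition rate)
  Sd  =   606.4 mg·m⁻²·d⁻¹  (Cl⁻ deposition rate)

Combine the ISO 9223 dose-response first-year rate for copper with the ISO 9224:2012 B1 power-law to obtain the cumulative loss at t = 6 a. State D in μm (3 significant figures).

D(6) = 7.66 μm

copper: temperature factor f = -0.080·(11.6) = -0.9280
  SO₂ term: 0.0053·107.4^0.26·exp(0.059·68-0.9280) = 0.3906
  Cl⁻ term: 0.01025·606.4^0.27·exp(0.036·68+0.049·21.6) = 1.927
  sum: 0.3906 + 1.927 → r_corr = 2.318 μm/a
Power-law: D(6) = r_corr · 6^0.667
  D(6) = 2.318 × 6^0.667 = 2.318 × 3.304 = 7.657 μm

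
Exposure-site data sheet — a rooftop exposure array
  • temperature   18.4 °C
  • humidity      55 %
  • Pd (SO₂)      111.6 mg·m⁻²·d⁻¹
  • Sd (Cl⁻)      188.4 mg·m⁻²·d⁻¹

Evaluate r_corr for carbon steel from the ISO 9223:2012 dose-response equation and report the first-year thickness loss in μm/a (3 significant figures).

r_corr = 72.9 μm/a

carbon steel: f(T) = -0.054·(T−10) [T>10 °C] = -0.4536
  sulphur-dioxide contribution → 39.22 μm/a
  chloride contribution → 33.65 μm/a
  ⇒ r_corr(carbon steel) = 72.87 μm/a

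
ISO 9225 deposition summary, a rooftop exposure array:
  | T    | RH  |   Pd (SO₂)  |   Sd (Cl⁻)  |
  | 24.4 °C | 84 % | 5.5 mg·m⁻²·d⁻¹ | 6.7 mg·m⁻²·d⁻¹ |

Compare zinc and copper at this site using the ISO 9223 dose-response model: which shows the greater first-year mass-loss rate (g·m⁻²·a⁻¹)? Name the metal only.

copper

zinc: temperature factor f = -0.071·(14.4) = -1.0224
  Pd branch = 0.0129·Pd^0.44·e^(0.046·RH+f) = 0.4682 μm/a
  Sd branch = 0.0175·Sd^0.57·e^(0.008·RH+0.085·T) = 0.8063 μm/a
  r_corr = 0.4682 + 0.8063 = 1.274 μm/a
  mass loss = 1.274 μm/a × 7.14 g/cm³ = 9.1 g·m⁻²·a⁻¹
copper: T>10 °C ⇒ hinge -0.080·(24.4−10) = -1.1520
  SO₂ term: 0.0053·5.5^0.26·exp(0.059·84-1.1520) = 0.3705
  Sd branch = 0.01025·Sd^0.27·e^(0.036·RH+0.049·T) = 1.165 μm/a
  sum: 0.3705 + 1.165 → r_corr = 1.535 μm/a
  mass loss = 1.535 μm/a × 8.96 g/cm³ = 13.76 g·m⁻²·a⁻¹
Ordering by g·m⁻²·a⁻¹: copper (13.8) > zinc (9.1)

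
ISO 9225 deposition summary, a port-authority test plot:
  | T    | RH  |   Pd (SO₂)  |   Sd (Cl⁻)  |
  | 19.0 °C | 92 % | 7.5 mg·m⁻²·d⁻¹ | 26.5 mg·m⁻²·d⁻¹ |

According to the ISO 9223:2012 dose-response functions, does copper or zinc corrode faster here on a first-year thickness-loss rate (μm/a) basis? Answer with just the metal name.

copper

copper: T>10 °C ⇒ hinge -0.080·(19.0−10) = -0.7200
  Pd branch = 0.0053·Pd^0.26·e^(0.059·RH+f) = 0.9919 μm/a
  Cl⁻ term: 0.01025·26.5^0.27·exp(0.036·92+0.049·19.0) = 1.729
  r_corr = 0.9919 + 1.729 = 2.721 μm/a
zinc: temperature factor f = -0.071·(9.0) = -0.6390
  SO₂ term: 0.0129·7.5^0.44·exp(0.046·92-0.6390) = 1.138
  Cl⁻ term: 0.0175·26.5^0.57·exp(0.008·92+0.085·19.0) = 1.189
  r_corr = 1.138 + 1.189 = 2.327 μm/a
Ordering by μm/a: copper (2.72) > zinc (2.33)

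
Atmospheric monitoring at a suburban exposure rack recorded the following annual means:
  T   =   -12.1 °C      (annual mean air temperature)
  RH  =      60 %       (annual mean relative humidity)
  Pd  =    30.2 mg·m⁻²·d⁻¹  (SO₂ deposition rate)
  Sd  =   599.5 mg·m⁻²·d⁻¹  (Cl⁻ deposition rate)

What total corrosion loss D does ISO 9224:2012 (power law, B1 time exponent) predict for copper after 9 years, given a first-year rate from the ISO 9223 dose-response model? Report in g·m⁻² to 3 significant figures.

copper: T≤10 °C ⇒ hinge +0.126·(-12.1−10) = -2.7846
  SO₂ term: 0.0053·30.2^0.26·exp(0.059·60-2.7846) = 0.02736
  Sd branch = 0.01025·Sd^0.27·e^(0.036·RH+0.049·T) = 0.2763 μm/a
  r_corr = 0.02736 + 0.2763 = 0.3036 μm/a
Power-law: D(9) = r_corr · 9^0.667
  D(9) = 0.3036 × 9^0.667 = 0.3036 × 4.33 = 1.315 μm
  Mass loss = 1.315 μm × 8.96 g/cm³ = 11.78 g·m⁻²

D(9) = 11.8 g·m⁻²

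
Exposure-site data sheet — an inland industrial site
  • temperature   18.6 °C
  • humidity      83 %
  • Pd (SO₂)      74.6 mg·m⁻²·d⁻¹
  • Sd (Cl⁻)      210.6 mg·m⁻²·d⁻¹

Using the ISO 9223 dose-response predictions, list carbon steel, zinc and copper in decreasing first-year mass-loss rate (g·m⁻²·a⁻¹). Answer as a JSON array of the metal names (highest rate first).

carbon steel: T>10 °C ⇒ hinge -0.054·(18.6−10) = -0.4644
  Pd branch = 1.77·Pd^0.52·e^(0.02·RH+f) = 55.09 μm/a
  Cl⁻ term: 0.102·210.6^0.62·exp(0.033·83+0.04·18.6) = 91.58
  r_corr = 55.09 + 91.58 = 146.7 μm/a
  mass loss = 146.7 μm/a × 7.85 g/cm³ = 1151 g·m⁻²·a⁻¹
zinc: f(T) = -0.071·(T−10) [T>10 °C] = -0.6106
  Pd branch = 0.0129·Pd^0.44·e^(0.046·RH+f) = 2.126 μm/a
  Sd branch = 0.0175·Sd^0.57·e^(0.008·RH+0.085·T) = 3.487 μm/a
  sum: 2.126 + 3.487 → r_corr = 5.613 μm/a
  mass loss = 5.613 μm/a × 7.14 g/cm³ = 40.07 g·m⁻²·a⁻¹
copper: temperature factor f = -0.080·(8.6) = -0.6880
  Pd branch = 0.0053·Pd^0.26·e^(0.059·RH+f) = 1.094 μm/a
  Cl⁻ term: 0.01025·210.6^0.27·exp(0.036·83+0.049·18.6) = 2.146
  sum: 1.094 + 2.146 → r_corr = 3.24 μm/a
  mass loss = 3.24 μm/a × 8.96 g/cm³ = 29.03 g·m⁻²·a⁻¹
Ordering by g·m⁻²·a⁻¹: carbon steel (1150) > zinc (40.1) > copper (29)

["carbon steel", "zinc", "copper"]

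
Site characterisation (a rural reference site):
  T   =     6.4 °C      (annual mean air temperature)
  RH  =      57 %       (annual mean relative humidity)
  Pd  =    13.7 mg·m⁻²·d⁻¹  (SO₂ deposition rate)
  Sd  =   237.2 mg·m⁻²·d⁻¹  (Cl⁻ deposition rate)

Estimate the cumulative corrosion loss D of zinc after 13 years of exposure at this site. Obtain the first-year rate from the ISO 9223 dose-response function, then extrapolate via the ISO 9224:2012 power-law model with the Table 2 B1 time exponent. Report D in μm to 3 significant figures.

zinc: T≤10 °C ⇒ hinge +0.038·(6.4−10) = -0.1368
  SO₂ term: 0.0129·13.7^0.44·exp(0.046·57-0.1368) = 0.4898
  Cl⁻ term: 0.0175·237.2^0.57·exp(0.008·57+0.085·6.4) = 1.074
  sum: 0.4898 + 1.074 → r_corr = 1.564 μm/a
Power-law: D(13) = r_corr · 13^0.813
  D(13) = 1.564 × 13^0.813 = 1.564 × 8.047 = 12.59 μm

D(13) = 12.6 μm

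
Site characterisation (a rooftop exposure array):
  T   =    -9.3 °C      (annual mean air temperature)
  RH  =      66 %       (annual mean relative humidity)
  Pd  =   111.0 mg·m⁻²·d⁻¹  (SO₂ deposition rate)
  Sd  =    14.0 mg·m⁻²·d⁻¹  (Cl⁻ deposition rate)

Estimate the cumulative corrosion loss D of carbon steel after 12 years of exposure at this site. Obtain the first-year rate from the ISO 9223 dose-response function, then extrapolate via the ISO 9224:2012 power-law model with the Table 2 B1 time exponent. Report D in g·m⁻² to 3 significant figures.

D(12) = 214 g·m⁻²

carbon steel: T≤10 °C ⇒ hinge +0.150·(-9.3−10) = -2.8950
  sulphur-dioxide contribution → 4.242 μm/a
  chloride contribution → 3.188 μm/a
  ⇒ r_corr(carbon steel) = 7.43 μm/a
Long-term exponent b (ISO 9224 Table 2, B1) = 0.523
  D(12) = 7.43 × 12^0.523 = 7.43 × 3.668 = 27.25 μm
  Mass loss = 27.25 μm × 7.85 g/cm³ = 213.9 g·m⁻²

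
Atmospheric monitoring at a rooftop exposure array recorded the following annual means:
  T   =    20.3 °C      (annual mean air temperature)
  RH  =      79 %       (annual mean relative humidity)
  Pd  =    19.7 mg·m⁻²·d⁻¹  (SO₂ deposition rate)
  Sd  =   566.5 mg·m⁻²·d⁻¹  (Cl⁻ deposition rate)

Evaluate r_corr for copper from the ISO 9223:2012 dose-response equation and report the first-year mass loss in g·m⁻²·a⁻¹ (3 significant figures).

r_corr = 28.4 g·m⁻²·a⁻¹

copper: T>10 °C ⇒ hinge -0.080·(20.3−10) = -0.8240
  Pd branch = 0.0053·Pd^0.26·e^(0.059·RH+f) = 0.5336 μm/a
  Cl⁻ term: 0.01025·566.5^0.27·exp(0.036·79+0.049·20.3) = 2.638
  sum: 0.5336 + 2.638 → r_corr = 3.171 μm/a
Convert to mass loss: 3.171 μm/a × 8.96 g/cm³ = 28.41 g·m⁻²·a⁻¹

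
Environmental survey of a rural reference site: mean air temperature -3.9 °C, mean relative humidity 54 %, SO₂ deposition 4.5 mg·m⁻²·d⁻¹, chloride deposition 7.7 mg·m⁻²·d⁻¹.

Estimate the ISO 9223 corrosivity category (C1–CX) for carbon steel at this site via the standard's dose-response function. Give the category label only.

C2

carbon steel: temperature factor f = +0.150·(-13.9) = -2.0850
  sulphur-dioxide contribution → 1.416 μm/a
  chloride contribution → 1.838 μm/a
  total first-year rate 3.255 μm/a
3.25 μm/a falls in (1.3, 25] for carbon steel → category C2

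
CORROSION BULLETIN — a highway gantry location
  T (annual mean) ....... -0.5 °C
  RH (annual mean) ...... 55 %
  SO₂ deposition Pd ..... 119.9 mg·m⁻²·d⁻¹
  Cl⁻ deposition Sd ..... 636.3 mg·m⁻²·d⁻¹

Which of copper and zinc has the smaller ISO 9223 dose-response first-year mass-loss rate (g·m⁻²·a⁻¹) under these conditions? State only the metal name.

copper

copper: temperature factor f = +0.126·(-10.5) = -1.3230
  SO₂ term: 0.0053·119.9^0.26·exp(0.059·55-1.3230) = 0.1257
  Sd branch = 0.01025·Sd^0.27·e^(0.036·RH+0.049·T) = 0.414 μm/a
  sum: 0.1257 + 0.414 → r_corr = 0.5397 μm/a
  mass loss = 0.5397 μm/a × 8.96 g/cm³ = 4.836 g·m⁻²·a⁻¹
zinc: T≤10 °C ⇒ hinge +0.038·(-0.5−10) = -0.3990
  Pd branch = 0.0129·Pd^0.44·e^(0.046·RH+f) = 0.8928 μm/a
  Cl⁻ term: 0.0175·636.3^0.57·exp(0.008·55+0.085·-0.5) = 1.032
  sum: 0.8928 + 1.032 → r_corr = 1.925 μm/a
  mass loss = 1.925 μm/a × 7.14 g/cm³ = 13.74 g·m⁻²·a⁻¹
Ordering by g·m⁻²·a⁻¹: zinc (13.7) > copper (4.84)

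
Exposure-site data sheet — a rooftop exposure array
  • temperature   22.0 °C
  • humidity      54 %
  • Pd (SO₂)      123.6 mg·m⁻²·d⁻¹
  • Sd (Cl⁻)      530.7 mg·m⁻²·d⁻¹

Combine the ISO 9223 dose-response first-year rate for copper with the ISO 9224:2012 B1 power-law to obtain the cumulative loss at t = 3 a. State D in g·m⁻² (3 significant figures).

D(3) = 24.6 g·m⁻²

copper: temperature factor f = -0.080·(12.0) = -0.9600
  SO₂ term: 0.0053·123.6^0.26·exp(0.059·54-0.9600) = 0.1718
  Cl⁻ term: 0.01025·530.7^0.27·exp(0.036·54+0.049·22.0) = 1.145
  r_corr = 0.1718 + 1.145 = 1.317 μm/a
Power-law: D(3) = r_corr · 3^0.667
  D(3) = 1.317 × 3^0.667 = 1.317 × 2.081 = 2.74 μm
  Mass loss = 2.74 μm × 8.96 g/cm³ = 24.55 g·m⁻²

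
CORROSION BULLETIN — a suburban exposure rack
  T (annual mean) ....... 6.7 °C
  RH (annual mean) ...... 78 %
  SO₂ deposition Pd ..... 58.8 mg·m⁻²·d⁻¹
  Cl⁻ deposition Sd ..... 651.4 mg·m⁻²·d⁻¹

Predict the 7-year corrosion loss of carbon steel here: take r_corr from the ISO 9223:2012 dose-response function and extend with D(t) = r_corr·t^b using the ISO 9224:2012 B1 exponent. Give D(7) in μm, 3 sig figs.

carbon steel: T≤10 °C ⇒ hinge +0.150·(6.7−10) = -0.4950
  Pd branch = 1.77·Pd^0.52·e^(0.02·RH+f) = 42.71 μm/a
  Cl⁻ term: 0.102·651.4^0.62·exp(0.033·78+0.04·6.7) = 97.15
  sum: 42.71 + 97.15 → r_corr = 139.9 μm/a
Long-term exponent b (ISO 9224 Table 2, B1) = 0.523
  D(7) = 139.9 × 7^0.523 = 139.9 × 2.767 = 387 μm

D(7) = 387 μm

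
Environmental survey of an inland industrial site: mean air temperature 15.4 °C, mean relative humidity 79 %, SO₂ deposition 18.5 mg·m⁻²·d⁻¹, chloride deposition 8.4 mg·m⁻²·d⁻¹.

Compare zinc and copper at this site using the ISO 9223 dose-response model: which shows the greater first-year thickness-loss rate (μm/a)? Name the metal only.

zinc

zinc: f(T) = -0.071·(T−10) [T>10 °C] = -0.3834
  Pd branch = 0.0129·Pd^0.44·e^(0.046·RH+f) = 1.202 μm/a
  Cl⁻ term: 0.0175·8.4^0.57·exp(0.008·79+0.085·15.4) = 0.4101
  r_corr = 1.202 + 0.4101 = 1.612 μm/a
copper: f(T) = -0.080·(T−10) [T>10 °C] = -0.4320
  SO₂ term: 0.0053·18.5^0.26·exp(0.059·79-0.4320) = 0.7769
  Sd branch = 0.01025·Sd^0.27·e^(0.036·RH+0.049·T) = 0.6655 μm/a
  sum: 0.7769 + 0.6655 → r_corr = 1.442 μm/a
Ordering by μm/a: zinc (1.61) > copper (1.44)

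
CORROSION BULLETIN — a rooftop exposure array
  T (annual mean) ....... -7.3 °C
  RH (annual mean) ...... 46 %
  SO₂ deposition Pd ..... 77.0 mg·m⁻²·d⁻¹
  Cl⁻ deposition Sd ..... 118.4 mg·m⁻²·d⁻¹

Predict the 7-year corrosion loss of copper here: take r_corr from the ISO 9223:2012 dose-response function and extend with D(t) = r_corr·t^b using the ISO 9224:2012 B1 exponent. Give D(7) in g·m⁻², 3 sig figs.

D(7) = 5.39 g·m⁻²

copper: f(T) = +0.126·(T−10) [T≤10 °C] = -2.1798
  SO₂ term: 0.0053·77.0^0.26·exp(0.059·46-2.1798) = 0.02797
  Sd branch = 0.01025·Sd^0.27·e^(0.036·RH+0.049·T) = 0.1363 μm/a
  r_corr = 0.02797 + 0.1363 = 0.1642 μm/a
Power-law: D(7) = r_corr · 7^0.667
  D(7) = 0.1642 × 7^0.667 = 0.1642 × 3.662 = 0.6014 μm
  Mass loss = 0.6014 μm × 8.96 g/cm³ = 5.388 g·m⁻²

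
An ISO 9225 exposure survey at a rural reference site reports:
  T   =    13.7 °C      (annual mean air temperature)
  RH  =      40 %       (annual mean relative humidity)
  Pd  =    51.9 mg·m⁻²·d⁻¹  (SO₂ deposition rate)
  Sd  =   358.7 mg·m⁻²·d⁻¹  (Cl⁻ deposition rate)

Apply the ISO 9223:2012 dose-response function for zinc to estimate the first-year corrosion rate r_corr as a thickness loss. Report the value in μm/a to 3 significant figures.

zinc: T>10 °C ⇒ hinge -0.071·(13.7−10) = -0.2627
  SO₂ term: 0.0129·51.9^0.44·exp(0.046·40-0.2627) = 0.355
  Cl⁻ term: 0.0175·358.7^0.57·exp(0.008·40+0.085·13.7) = 2.208
  sum: 0.355 + 2.208 → r_corr = 2.563 μm/a

r_corr = 2.56 μm/a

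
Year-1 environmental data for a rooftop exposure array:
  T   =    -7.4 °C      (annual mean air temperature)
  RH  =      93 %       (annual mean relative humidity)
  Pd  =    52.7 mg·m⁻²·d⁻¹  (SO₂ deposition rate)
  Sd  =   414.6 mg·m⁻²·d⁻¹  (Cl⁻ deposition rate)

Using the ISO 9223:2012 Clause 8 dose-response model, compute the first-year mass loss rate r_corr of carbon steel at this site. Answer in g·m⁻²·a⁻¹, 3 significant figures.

r_corr = 589 g·m⁻²·a⁻¹

carbon steel: temperature factor f = +0.150·(-17.4) = -2.6100
  SO₂ term: 1.77·52.7^0.52·exp(0.02·93-2.6100) = 6.57
  Sd branch = 0.102·Sd^0.62·e^(0.033·RH+0.04·T) = 68.52 μm/a
  sum: 6.57 + 68.52 → r_corr = 75.09 μm/a
Convert to mass loss: 75.09 μm/a × 7.85 g/cm³ = 589.5 g·m⁻²·a⁻¹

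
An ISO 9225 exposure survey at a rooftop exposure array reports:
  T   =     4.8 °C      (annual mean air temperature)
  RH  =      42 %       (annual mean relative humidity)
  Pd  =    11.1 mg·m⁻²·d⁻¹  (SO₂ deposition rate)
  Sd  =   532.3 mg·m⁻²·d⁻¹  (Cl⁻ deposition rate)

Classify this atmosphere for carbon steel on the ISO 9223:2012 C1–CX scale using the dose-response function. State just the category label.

carbon steel: f(T) = +0.150·(T−10) [T≤10 °C] = -0.7800
  SO₂ term: 1.77·11.1^0.52·exp(0.02·42-0.7800) = 6.571
  Cl⁻ term: 0.102·532.3^0.62·exp(0.033·42+0.04·4.8) = 24.22
  r_corr = 6.571 + 24.22 = 30.79 μm/a
30.8 μm/a falls in (25, 50] for carbon steel → category C3

C3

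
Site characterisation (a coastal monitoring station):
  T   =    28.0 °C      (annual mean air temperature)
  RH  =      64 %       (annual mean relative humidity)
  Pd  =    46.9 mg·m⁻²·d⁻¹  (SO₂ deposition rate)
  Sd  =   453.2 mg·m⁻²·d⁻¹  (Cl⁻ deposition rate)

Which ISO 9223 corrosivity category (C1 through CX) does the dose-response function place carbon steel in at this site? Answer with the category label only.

C5

carbon steel: f(T) = -0.054·(T−10) [T>10 °C] = -0.9720
  Pd branch = 1.77·Pd^0.52·e^(0.02·RH+f) = 17.81 μm/a
  Sd branch = 0.102·Sd^0.62·e^(0.033·RH+0.04·T) = 114.6 μm/a
  r_corr = 17.81 + 114.6 = 132.4 μm/a
132 μm/a falls in (80, 200] for carbon steel → category C5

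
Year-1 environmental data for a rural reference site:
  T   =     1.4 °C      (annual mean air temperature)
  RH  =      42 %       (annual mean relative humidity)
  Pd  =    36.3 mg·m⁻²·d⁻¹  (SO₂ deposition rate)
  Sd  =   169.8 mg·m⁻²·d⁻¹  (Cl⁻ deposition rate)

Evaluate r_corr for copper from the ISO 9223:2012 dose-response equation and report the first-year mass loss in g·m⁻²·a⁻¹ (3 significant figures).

copper: T≤10 °C ⇒ hinge +0.126·(1.4−10) = -1.0836
  sulphur-dioxide contribution → 0.05438 μm/a
  chloride contribution → 0.1992 μm/a
  total first-year rate 0.2536 μm/a
Convert to mass loss: 0.2536 μm/a × 8.96 g/cm³ = 2.272 g·m⁻²·a⁻¹

r_corr = 2.27 g·m⁻²·a⁻¹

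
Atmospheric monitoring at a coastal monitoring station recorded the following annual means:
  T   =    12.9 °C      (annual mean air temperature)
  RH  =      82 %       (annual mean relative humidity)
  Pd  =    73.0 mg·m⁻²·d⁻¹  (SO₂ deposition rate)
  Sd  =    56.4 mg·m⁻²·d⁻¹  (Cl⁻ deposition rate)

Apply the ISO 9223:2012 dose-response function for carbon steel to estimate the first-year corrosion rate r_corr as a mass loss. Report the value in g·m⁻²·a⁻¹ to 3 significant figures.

carbon steel: T>10 °C ⇒ hinge -0.054·(12.9−10) = -0.1566
  SO₂ term: 1.77·73.0^0.52·exp(0.02·82-0.1566) = 72.63
  Sd branch = 0.102·Sd^0.62·e^(0.033·RH+0.04·T) = 31.17 μm/a
  sum: 72.63 + 31.17 → r_corr = 103.8 μm/a
Convert to mass loss: 103.8 μm/a × 7.85 g/cm³ = 814.8 g·m⁻²·a⁻¹

r_corr = 815 g·m⁻²·a⁻¹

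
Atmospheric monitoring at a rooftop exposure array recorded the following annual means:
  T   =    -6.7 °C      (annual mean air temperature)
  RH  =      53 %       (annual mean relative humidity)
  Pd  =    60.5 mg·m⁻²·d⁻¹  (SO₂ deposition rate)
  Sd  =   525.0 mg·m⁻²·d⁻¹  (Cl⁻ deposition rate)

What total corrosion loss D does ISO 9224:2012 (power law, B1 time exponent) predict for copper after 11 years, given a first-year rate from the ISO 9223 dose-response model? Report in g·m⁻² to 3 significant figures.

D(11) = 13.9 g·m⁻²

copper: f(T) = +0.126·(T−10) [T≤10 °C] = -2.1042
  sulphur-dioxide contribution → 0.04283 μm/a
  chloride contribution → 0.2699 μm/a
  total first-year rate 0.3127 μm/a
Long-term exponent b (ISO 9224 Table 2, B1) = 0.667
  D(11) = 0.3127 × 11^0.667 = 0.3127 × 4.95 = 1.548 μm
  Mass loss = 1.548 μm × 8.96 g/cm³ = 13.87 g·m⁻²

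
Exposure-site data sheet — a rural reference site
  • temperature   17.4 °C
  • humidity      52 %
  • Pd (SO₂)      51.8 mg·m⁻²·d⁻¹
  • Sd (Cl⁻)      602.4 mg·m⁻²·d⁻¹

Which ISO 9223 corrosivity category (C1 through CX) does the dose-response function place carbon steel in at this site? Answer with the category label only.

C5

carbon steel: T>10 °C ⇒ hinge -0.054·(17.4−10) = -0.3996
  Pd branch = 1.77·Pd^0.52·e^(0.02·RH+f) = 26.15 μm/a
  Cl⁻ term: 0.102·602.4^0.62·exp(0.033·52+0.04·17.4) = 60.21
  sum: 26.15 + 60.21 → r_corr = 86.36 μm/a
ISO 9223 Table 2 (carbon steel): 80 < 86.4 ≤ 200 μm/a ⇒ C5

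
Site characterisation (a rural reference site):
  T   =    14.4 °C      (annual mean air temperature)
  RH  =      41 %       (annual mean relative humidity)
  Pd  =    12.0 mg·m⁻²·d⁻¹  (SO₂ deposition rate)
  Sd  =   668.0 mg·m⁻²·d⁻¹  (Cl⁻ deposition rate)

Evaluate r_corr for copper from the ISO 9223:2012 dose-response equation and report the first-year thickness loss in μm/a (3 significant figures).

copper: temperature factor f = -0.080·(4.4) = -0.3520
  SO₂ term: 0.0053·12.0^0.26·exp(0.059·41-0.3520) = 0.0799
  Sd branch = 0.01025·Sd^0.27·e^(0.036·RH+0.049·T) = 0.5259 μm/a
  r_corr = 0.0799 + 0.5259 = 0.6058 μm/a

r_corr = 0.606 μm/a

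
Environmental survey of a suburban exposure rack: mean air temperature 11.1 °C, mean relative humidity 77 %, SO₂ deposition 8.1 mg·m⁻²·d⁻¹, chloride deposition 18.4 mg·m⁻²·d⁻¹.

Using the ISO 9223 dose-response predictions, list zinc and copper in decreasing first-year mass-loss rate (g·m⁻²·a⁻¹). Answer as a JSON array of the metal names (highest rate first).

["copper", "zinc"]

zinc: temperature factor f = -0.071·(1.1) = -0.0781
  SO₂ term: 0.0129·8.1^0.44·exp(0.046·77-0.0781) = 1.034
  Cl⁻ term: 0.0175·18.4^0.57·exp(0.008·77+0.085·11.1) = 0.4378
  sum: 1.034 + 0.4378 → r_corr = 1.472 μm/a
  mass loss = 1.472 μm/a × 7.14 g/cm³ = 10.51 g·m⁻²·a⁻¹
copper: temperature factor f = -0.080·(1.1) = -0.0880
  Pd branch = 0.0053·Pd^0.26·e^(0.059·RH+f) = 0.7857 μm/a
  Sd branch = 0.01025·Sd^0.27·e^(0.036·RH+0.049·T) = 0.6199 μm/a
  r_corr = 0.7857 + 0.6199 = 1.406 μm/a
  mass loss = 1.406 μm/a × 8.96 g/cm³ = 12.59 g·m⁻²·a⁻¹
Ordering by g·m⁻²·a⁻¹: copper (12.6) > zinc (10.5)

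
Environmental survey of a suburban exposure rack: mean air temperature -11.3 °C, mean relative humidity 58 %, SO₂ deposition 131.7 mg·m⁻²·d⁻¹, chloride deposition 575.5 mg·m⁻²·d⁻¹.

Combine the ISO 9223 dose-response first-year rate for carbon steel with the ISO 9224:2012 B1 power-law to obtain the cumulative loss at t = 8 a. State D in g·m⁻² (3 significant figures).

D(8) = 595 g·m⁻²

carbon steel: T≤10 °C ⇒ hinge +0.150·(-11.3−10) = -3.1950
  SO₂ term: 1.77·131.7^0.52·exp(0.02·58-3.1950) = 2.927
  Cl⁻ term: 0.102·575.5^0.62·exp(0.033·58+0.04·-11.3) = 22.63
  r_corr = 2.927 + 22.63 = 25.56 μm/a
ISO 9224: D(t) = r_corr · t^b with b = 0.523 (carbon steel, B1)
  D(8) = 25.56 × 8^0.523 = 25.56 × 2.967 = 75.84 μm
  Mass loss = 75.84 μm × 7.85 g/cm³ = 595.3 g·m⁻²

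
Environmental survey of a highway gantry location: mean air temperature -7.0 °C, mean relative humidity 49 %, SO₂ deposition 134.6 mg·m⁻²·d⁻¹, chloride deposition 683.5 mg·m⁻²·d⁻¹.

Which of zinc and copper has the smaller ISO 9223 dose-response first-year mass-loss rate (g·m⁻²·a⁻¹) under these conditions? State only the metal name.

zinc: temperature factor f = +0.038·(-17.0) = -0.6460
  Pd branch = 0.0129·Pd^0.44·e^(0.046·RH+f) = 0.5568 μm/a
  Cl⁻ term: 0.0175·683.5^0.57·exp(0.008·49+0.085·-7.0) = 0.5898
  sum: 0.5568 + 0.5898 → r_corr = 1.147 μm/a
  mass loss = 1.147 μm/a × 7.14 g/cm³ = 8.187 g·m⁻²·a⁻¹
copper: f(T) = +0.126·(T−10) [T≤10 °C] = -2.1420
  SO₂ term: 0.0053·134.6^0.26·exp(0.059·49-2.1420) = 0.0401
  Sd branch = 0.01025·Sd^0.27·e^(0.036·RH+0.049·T) = 0.2473 μm/a
  sum: 0.0401 + 0.2473 → r_corr = 0.2874 μm/a
  mass loss = 0.2874 μm/a × 8.96 g/cm³ = 2.575 g·m⁻²·a⁻¹
Ordering by g·m⁻²·a⁻¹: zinc (8.19) > copper (2.58)

copper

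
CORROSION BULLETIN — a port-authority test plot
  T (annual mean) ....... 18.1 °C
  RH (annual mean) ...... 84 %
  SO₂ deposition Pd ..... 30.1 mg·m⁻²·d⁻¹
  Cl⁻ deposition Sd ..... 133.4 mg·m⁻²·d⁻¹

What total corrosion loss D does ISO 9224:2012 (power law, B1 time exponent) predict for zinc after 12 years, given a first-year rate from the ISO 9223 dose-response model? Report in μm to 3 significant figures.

D(12) = 31.2 μm

zinc: f(T) = -0.071·(T−10) [T>10 °C] = -0.5751
  Pd branch = 0.0129·Pd^0.44·e^(0.046·RH+f) = 1.547 μm/a
  Cl⁻ term: 0.0175·133.4^0.57·exp(0.008·84+0.085·18.1) = 2.596
  r_corr = 1.547 + 2.596 = 4.144 μm/a
ISO 9224: D(t) = r_corr · t^b with b = 0.813 (zinc, B1)
  D(12) = 4.144 × 12^0.813 = 4.144 × 7.54 = 31.24 μm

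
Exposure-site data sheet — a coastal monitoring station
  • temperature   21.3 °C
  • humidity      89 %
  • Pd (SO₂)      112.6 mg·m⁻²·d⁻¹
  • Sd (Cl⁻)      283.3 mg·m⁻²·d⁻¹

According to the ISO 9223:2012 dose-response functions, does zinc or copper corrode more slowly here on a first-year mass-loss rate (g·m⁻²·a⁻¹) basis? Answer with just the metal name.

copper

zinc: T>10 °C ⇒ hinge -0.071·(21.3−10) = -0.8023
  SO₂ term: 0.0129·112.6^0.44·exp(0.046·89-0.8023) = 2.772
  Sd branch = 0.0175·Sd^0.57·e^(0.008·RH+0.085·T) = 5.449 μm/a
  r_corr = 2.772 + 5.449 = 8.221 μm/a
  mass loss = 8.221 μm/a × 7.14 g/cm³ = 58.7 g·m⁻²·a⁻¹
copper: f(T) = -0.080·(T−10) [T>10 °C] = -0.9040
  Pd branch = 0.0053·Pd^0.26·e^(0.059·RH+f) = 1.398 μm/a
  Cl⁻ term: 0.01025·283.3^0.27·exp(0.036·89+0.049·21.3) = 3.293
  sum: 1.398 + 3.293 → r_corr = 4.691 μm/a
  mass loss = 4.691 μm/a × 8.96 g/cm³ = 42.03 g·m⁻²·a⁻¹
Ordering by g·m⁻²·a⁻¹: zinc (58.7) > copper (42)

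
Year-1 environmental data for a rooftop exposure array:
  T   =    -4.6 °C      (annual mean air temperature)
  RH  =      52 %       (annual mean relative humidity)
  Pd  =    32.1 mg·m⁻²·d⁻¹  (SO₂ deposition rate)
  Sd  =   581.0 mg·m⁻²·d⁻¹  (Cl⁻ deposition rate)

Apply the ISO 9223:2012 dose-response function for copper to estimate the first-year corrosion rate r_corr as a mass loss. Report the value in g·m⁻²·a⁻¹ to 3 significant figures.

copper: temperature factor f = +0.126·(-14.6) = -1.8396
  SO₂ term: 0.0053·32.1^0.26·exp(0.059·52-1.8396) = 0.04461
  Sd branch = 0.01025·Sd^0.27·e^(0.036·RH+0.049·T) = 0.2966 μm/a
  r_corr = 0.04461 + 0.2966 = 0.3412 μm/a
Convert to mass loss: 0.3412 μm/a × 8.96 g/cm³ = 3.057 g·m⁻²·a⁻¹

r_corr = 3.06 g·m⁻²·a⁻¹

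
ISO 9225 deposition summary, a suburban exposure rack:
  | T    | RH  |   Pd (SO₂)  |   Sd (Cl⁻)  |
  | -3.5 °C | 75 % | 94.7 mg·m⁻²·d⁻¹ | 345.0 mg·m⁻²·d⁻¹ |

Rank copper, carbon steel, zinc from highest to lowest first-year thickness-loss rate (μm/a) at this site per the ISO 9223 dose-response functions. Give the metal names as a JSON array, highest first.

copper: f(T) = +0.126·(T−10) [T≤10 °C] = -1.7010
  SO₂ term: 0.0053·94.7^0.26·exp(0.059·75-1.7010) = 0.2637
  Sd branch = 0.01025·Sd^0.27·e^(0.036·RH+0.049·T) = 0.6224 μm/a
  sum: 0.2637 + 0.6224 → r_corr = 0.8861 μm/a
carbon steel: f(T) = +0.150·(T−10) [T≤10 °C] = -2.0250
  SO₂ term: 1.77·94.7^0.52·exp(0.02·75-2.0250) = 11.16
  Cl⁻ term: 0.102·345.0^0.62·exp(0.033·75+0.04·-3.5) = 39.46
  sum: 11.16 + 39.46 → r_corr = 50.62 μm/a
zinc: T≤10 °C ⇒ hinge +0.038·(-3.5−10) = -0.5130
  SO₂ term: 0.0129·94.7^0.44·exp(0.046·75-0.5130) = 1.802
  Cl⁻ term: 0.0175·345.0^0.57·exp(0.008·75+0.085·-3.5) = 0.6622
  r_corr = 1.802 + 0.6622 = 2.464 μm/a
Ordering by μm/a: carbon steel (50.6) > zinc (2.46) > copper (0.886)

["carbon steel", "zinc", "copper"]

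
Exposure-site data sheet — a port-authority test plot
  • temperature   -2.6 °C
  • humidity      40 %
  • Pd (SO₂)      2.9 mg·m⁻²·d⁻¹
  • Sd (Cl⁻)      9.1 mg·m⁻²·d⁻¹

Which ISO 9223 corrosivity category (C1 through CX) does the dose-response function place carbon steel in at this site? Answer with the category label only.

C2

carbon steel: T≤10 °C ⇒ hinge +0.150·(-2.6−10) = -1.8900
  Pd branch = 1.77·Pd^0.52·e^(0.02·RH+f) = 1.035 μm/a
  Sd branch = 0.102·Sd^0.62·e^(0.033·RH+0.04·T) = 1.353 μm/a
  sum: 1.035 + 1.353 → r_corr = 2.388 μm/a
Category bounds: 1.3…25 μm/a bracket r_corr ⇒ C2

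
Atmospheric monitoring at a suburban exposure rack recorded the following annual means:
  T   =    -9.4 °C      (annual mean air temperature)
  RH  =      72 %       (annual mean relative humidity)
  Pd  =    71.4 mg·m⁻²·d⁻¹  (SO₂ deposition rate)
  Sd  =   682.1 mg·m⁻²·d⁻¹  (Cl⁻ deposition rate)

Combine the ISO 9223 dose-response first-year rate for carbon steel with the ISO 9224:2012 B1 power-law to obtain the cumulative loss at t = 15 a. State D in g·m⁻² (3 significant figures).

D(15) = 1.51e+03 g·m⁻²

carbon steel: T≤10 °C ⇒ hinge +0.150·(-9.4−10) = -2.9100
  SO₂ term: 1.77·71.4^0.52·exp(0.02·72-2.9100) = 3.745
  Cl⁻ term: 0.102·682.1^0.62·exp(0.033·72+0.04·-9.4) = 43.07
  r_corr = 3.745 + 43.07 = 46.82 μm/a
Power-law: D(15) = r_corr · 15^0.523
  D(15) = 46.82 × 15^0.523 = 46.82 × 4.122 = 193 μm
  Mass loss = 193 μm × 7.85 g/cm³ = 1515 g·m⁻²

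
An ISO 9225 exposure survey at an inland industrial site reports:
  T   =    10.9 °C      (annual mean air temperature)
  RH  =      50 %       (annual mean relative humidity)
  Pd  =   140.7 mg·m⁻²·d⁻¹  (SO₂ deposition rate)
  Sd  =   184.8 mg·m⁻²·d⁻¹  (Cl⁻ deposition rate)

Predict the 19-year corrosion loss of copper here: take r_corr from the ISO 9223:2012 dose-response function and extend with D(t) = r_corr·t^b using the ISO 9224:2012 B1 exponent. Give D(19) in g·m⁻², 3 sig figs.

D(19) = 49.4 g·m⁻²

copper: temperature factor f = -0.080·(0.9) = -0.0720
  SO₂ term: 0.0053·140.7^0.26·exp(0.059·50-0.0720) = 0.341
  Cl⁻ term: 0.01025·184.8^0.27·exp(0.036·50+0.049·10.9) = 0.4329
  sum: 0.341 + 0.4329 → r_corr = 0.7739 μm/a
Power-law: D(19) = r_corr · 19^0.667
  D(19) = 0.7739 × 19^0.667 = 0.7739 × 7.127 = 5.516 μm
  Mass loss = 5.516 μm × 8.96 g/cm³ = 49.42 g·m⁻²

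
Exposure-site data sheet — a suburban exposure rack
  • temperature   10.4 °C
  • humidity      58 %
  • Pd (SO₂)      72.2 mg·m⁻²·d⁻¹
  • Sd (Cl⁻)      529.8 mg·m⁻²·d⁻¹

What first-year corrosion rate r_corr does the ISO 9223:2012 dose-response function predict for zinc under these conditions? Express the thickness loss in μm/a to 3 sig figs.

r_corr = 3.59 μm/a

zinc: f(T) = -0.071·(T−10) [T>10 °C] = -0.0284
  Pd branch = 0.0129·Pd^0.44·e^(0.046·RH+f) = 1.188 μm/a
  Sd branch = 0.0175·Sd^0.57·e^(0.008·RH+0.085·T) = 2.406 μm/a
  sum: 1.188 + 2.406 → r_corr = 3.593 μm/a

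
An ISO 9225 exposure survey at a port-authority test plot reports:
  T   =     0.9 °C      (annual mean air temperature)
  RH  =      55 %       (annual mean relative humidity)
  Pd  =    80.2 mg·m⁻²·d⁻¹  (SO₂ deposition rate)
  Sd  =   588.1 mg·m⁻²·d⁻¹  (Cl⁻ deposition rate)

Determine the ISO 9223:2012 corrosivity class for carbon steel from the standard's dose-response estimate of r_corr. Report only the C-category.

carbon steel: temperature factor f = +0.150·(-9.1) = -1.3650
  sulphur-dioxide contribution → 13.28 μm/a
  chloride contribution → 33.85 μm/a
  total first-year rate 47.12 μm/a
Category bounds: 25…50 μm/a bracket r_corr ⇒ C3

C3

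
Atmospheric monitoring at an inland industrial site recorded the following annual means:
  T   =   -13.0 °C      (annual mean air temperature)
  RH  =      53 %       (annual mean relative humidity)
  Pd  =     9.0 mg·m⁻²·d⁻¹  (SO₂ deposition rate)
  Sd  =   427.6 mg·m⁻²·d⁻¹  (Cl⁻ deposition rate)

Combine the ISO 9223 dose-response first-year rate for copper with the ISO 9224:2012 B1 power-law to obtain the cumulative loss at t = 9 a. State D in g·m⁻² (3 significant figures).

copper: T≤10 °C ⇒ hinge +0.126·(-13.0−10) = -2.8980
  Pd branch = 0.0053·Pd^0.26·e^(0.059·RH+f) = 0.0118 μm/a
  Sd branch = 0.01025·Sd^0.27·e^(0.036·RH+0.049·T) = 0.1875 μm/a
  r_corr = 0.0118 + 0.1875 = 0.1993 μm/a
ISO 9224: D(t) = r_corr · t^b with b = 0.667 (copper, B1)
  D(9) = 0.1993 × 9^0.667 = 0.1993 × 4.33 = 0.8631 μm
  Mass loss = 0.8631 μm × 8.96 g/cm³ = 7.734 g·m⁻²

D(9) = 7.73 g·m⁻²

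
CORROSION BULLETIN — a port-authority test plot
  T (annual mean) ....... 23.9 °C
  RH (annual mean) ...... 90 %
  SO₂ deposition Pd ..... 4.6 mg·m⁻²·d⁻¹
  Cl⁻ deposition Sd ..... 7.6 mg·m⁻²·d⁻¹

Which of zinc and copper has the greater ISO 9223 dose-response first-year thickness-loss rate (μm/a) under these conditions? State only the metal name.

zinc: f(T) = -0.071·(T−10) [T>10 °C] = -0.9869
  Pd branch = 0.0129·Pd^0.44·e^(0.046·RH+f) = 0.591 μm/a
  Cl⁻ term: 0.0175·7.6^0.57·exp(0.008·90+0.085·23.9) = 0.8711
  sum: 0.591 + 0.8711 → r_corr = 1.462 μm/a
copper: temperature factor f = -0.080·(13.9) = -1.1120
  SO₂ term: 0.0053·4.6^0.26·exp(0.059·90-1.1120) = 0.5245
  Sd branch = 0.01025·Sd^0.27·e^(0.036·RH+0.049·T) = 1.46 μm/a
  sum: 0.5245 + 1.46 → r_corr = 1.984 μm/a
Ordering by μm/a: copper (1.98) > zinc (1.46)

copper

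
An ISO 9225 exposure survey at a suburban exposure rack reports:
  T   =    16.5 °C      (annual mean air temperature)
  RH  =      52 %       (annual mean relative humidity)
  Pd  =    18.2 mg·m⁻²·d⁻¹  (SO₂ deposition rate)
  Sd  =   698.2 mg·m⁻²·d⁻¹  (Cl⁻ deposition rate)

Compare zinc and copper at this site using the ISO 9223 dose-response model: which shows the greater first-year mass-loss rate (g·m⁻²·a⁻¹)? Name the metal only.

zinc: temperature factor f = -0.071·(6.5) = -0.4615
  Pd branch = 0.0129·Pd^0.44·e^(0.046·RH+f) = 0.3187 μm/a
  Sd branch = 0.0175·Sd^0.57·e^(0.008·RH+0.085·T) = 4.507 μm/a
  r_corr = 0.3187 + 4.507 = 4.826 μm/a
  mass loss = 4.826 μm/a × 7.14 g/cm³ = 34.45 g·m⁻²·a⁻¹
copper: temperature factor f = -0.080·(6.5) = -0.5200
  SO₂ term: 0.0053·18.2^0.26·exp(0.059·52-0.5200) = 0.144
  Sd branch = 0.01025·Sd^0.27·e^(0.036·RH+0.049·T) = 0.8764 μm/a
  sum: 0.144 + 0.8764 → r_corr = 1.02 μm/a
  mass loss = 1.02 μm/a × 8.96 g/cm³ = 9.144 g·m⁻²·a⁻¹
Ordering by g·m⁻²·a⁻¹: zinc (34.5) > copper (9.14)

zinc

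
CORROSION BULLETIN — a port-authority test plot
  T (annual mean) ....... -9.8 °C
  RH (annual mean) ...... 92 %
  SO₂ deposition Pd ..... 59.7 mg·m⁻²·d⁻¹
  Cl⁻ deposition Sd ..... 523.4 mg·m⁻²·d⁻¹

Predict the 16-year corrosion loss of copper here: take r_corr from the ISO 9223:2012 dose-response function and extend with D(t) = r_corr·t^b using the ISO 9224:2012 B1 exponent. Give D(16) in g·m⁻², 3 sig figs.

D(16) = 70.1 g·m⁻²

copper: temperature factor f = +0.126·(-19.8) = -2.4948
  Pd branch = 0.0053·Pd^0.26·e^(0.059·RH+f) = 0.2883 μm/a
  Cl⁻ term: 0.01025·523.4^0.27·exp(0.036·92+0.049·-9.8) = 0.9433
  r_corr = 0.2883 + 0.9433 = 1.232 μm/a
Power-law: D(16) = r_corr · 16^0.667
  D(16) = 1.232 × 16^0.667 = 1.232 × 6.355 = 7.828 μm
  Mass loss = 7.828 μm × 8.96 g/cm³ = 70.13 g·m⁻²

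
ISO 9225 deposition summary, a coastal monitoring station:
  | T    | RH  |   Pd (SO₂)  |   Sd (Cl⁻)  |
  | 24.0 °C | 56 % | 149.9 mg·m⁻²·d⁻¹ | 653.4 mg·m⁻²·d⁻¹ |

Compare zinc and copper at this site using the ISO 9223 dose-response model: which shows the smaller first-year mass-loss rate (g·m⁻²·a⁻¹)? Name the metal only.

zinc: f(T) = -0.071·(T−10) [T>10 °C] = -0.9940
  sulphur-dioxide contribution → 0.5688 μm/a
  chloride contribution → 8.476 μm/a
  ⇒ r_corr(zinc) = 9.045 μm/a
  mass loss = 9.045 μm/a × 7.14 g/cm³ = 64.58 g·m⁻²·a⁻¹
copper: f(T) = -0.080·(T−10) [T>10 °C] = -1.1200
  sulphur-dioxide contribution → 0.1732 μm/a
  chloride contribution → 1.436 μm/a
  total first-year rate 1.609 μm/a
  mass loss = 1.609 μm/a × 8.96 g/cm³ = 14.42 g·m⁻²·a⁻¹
Ordering by g·m⁻²·a⁻¹: zinc (64.6) > copper (14.4)

copper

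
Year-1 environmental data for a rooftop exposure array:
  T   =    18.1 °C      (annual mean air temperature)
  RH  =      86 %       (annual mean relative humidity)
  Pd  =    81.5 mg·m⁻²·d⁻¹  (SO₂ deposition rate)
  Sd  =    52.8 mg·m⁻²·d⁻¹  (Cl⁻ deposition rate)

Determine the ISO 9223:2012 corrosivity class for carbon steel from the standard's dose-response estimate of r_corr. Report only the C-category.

carbon steel: f(T) = -0.054·(T−10) [T>10 °C] = -0.4374
  SO₂ term: 1.77·81.5^0.52·exp(0.02·86-0.4374) = 62.92
  Sd branch = 0.102·Sd^0.62·e^(0.033·RH+0.04·T) = 42.03 μm/a
  r_corr = 62.92 + 42.03 = 105 μm/a
ISO 9223 Table 2 (carbon steel): 80 < 105 ≤ 200 μm/a ⇒ C5

C5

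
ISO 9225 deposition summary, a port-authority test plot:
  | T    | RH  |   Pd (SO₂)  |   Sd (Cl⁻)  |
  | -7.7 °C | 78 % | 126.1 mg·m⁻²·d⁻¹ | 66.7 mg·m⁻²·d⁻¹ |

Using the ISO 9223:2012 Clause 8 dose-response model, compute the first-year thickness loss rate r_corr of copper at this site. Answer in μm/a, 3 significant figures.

copper: temperature factor f = +0.126·(-17.7) = -2.2302
  Pd branch = 0.0053·Pd^0.26·e^(0.059·RH+f) = 0.1998 μm/a
  Cl⁻ term: 0.01025·66.7^0.27·exp(0.036·78+0.049·-7.7) = 0.3621
  r_corr = 0.1998 + 0.3621 = 0.5619 μm/a

r_corr = 0.562 μm/a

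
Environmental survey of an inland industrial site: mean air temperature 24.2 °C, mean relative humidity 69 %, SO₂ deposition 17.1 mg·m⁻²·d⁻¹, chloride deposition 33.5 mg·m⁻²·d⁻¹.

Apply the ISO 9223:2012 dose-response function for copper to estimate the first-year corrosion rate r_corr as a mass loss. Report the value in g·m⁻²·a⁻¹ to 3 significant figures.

copper: T>10 °C ⇒ hinge -0.080·(24.2−10) = -1.1360
  SO₂ term: 0.0053·17.1^0.26·exp(0.059·69-1.1360) = 0.2087
  Sd branch = 0.01025·Sd^0.27·e^(0.036·RH+0.049·T) = 1.038 μm/a
  r_corr = 0.2087 + 1.038 = 1.247 μm/a
Convert to mass loss: 1.247 μm/a × 8.96 g/cm³ = 11.17 g·m⁻²·a⁻¹

r_corr = 11.2 g·m⁻²·a⁻¹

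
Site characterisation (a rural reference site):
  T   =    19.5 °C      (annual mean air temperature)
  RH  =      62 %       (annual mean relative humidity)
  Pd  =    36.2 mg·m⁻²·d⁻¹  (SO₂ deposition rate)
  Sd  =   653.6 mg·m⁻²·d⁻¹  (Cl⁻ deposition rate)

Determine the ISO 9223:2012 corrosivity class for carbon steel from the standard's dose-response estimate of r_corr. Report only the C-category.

C5

carbon steel: temperature factor f = -0.054·(9.5) = -0.5130
  sulphur-dioxide contribution → 23.67 μm/a
  chloride contribution → 95.81 μm/a
  total first-year rate 119.5 μm/a
119 μm/a falls in (80, 200] for carbon steel → category C5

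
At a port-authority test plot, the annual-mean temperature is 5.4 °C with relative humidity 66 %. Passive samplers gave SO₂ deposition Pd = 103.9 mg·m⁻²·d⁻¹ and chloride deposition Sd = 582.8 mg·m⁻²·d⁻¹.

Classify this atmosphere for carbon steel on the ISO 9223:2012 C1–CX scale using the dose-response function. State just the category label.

C5

carbon steel: f(T) = +0.150·(T−10) [T≤10 °C] = -0.6900
  sulphur-dioxide contribution → 37.17 μm/a
  chloride contribution → 57.93 μm/a
  total first-year rate 95.1 μm/a
95.1 μm/a falls in (80, 200] for carbon steel → category C5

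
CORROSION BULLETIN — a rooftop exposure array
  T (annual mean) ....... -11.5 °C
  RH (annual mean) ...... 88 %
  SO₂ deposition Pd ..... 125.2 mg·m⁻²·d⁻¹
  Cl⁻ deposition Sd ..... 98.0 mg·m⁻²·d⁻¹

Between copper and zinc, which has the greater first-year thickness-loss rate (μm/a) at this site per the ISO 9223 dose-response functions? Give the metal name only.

zinc

copper: f(T) = +0.126·(T−10) [T≤10 °C] = -2.7090
  sulphur-dioxide contribution → 0.2228 μm/a
  chloride contribution → 0.4781 μm/a
  total first-year rate 0.7009 μm/a
zinc: temperature factor f = +0.038·(-21.5) = -0.8170
  sulphur-dioxide contribution → 2.734 μm/a
  chloride contribution → 0.1817 μm/a
  total first-year rate 2.915 μm/a
Ordering by μm/a: zinc (2.92) > copper (0.701)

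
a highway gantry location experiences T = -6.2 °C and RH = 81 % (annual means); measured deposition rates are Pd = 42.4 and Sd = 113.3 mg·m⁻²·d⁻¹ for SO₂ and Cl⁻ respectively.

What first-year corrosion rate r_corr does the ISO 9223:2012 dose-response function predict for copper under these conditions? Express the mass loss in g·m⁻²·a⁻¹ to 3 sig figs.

copper: temperature factor f = +0.126·(-16.2) = -2.0412
  SO₂ term: 0.0053·42.4^0.26·exp(0.059·81-2.0412) = 0.217
  Sd branch = 0.01025·Sd^0.27·e^(0.036·RH+0.049·T) = 0.501 μm/a
  r_corr = 0.217 + 0.501 = 0.718 μm/a
Convert to mass loss: 0.718 μm/a × 8.96 g/cm³ = 6.433 g·m⁻²·a⁻¹

r_corr = 6.43 g·m⁻²·a⁻¹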